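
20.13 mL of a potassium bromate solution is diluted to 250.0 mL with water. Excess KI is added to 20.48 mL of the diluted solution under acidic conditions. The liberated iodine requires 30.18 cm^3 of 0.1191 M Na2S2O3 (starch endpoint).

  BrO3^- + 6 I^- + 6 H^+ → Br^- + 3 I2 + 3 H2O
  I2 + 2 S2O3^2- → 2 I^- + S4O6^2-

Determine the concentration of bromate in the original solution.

n(S2O3^2-) = 0.03018 × 0.1191 = 3.594 × 10^-3 mol
n(I2) = n(S2O3^2-)/2 = 1.797 × 10^-3 mol
From the 1:3 ratio, n(BrO3^-) in the aliquot = 1/3 × 1.797 × 10^-3 = 5.991 × 10^-4 mol
[BrO3^-]_dilute = 5.991 × 10^-4 / 0.02048 = 0.02925 mol/L
[BrO3^-]_original = 0.02925 × 250.0/20.13 = 0.3633 mol/L

0.3633 M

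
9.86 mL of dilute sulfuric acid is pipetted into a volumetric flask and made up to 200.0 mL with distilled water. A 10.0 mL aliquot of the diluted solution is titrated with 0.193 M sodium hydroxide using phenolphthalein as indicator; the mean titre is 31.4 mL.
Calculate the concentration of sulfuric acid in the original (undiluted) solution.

H2SO4 + 2 NaOH → Na2SO4 + 2 H2O
n(NaOH) = 0.0314 × 0.193 = 6.06 × 10^-3 mol
From the 1:2 ratio, n(H2SO4) in the aliquot = 1/2 × 6.06 × 10^-3 = 3.03 × 10^-3 mol
[H2SO4]_dilute = 3.03 × 10^-3 / 0.0100 = 0.303 mol/L
Dilution factor = 200.0 / 9.86 = 20.28
[H2SO4]_stock = 0.303 × 20.28 = 6.15 mol/L

6.15 M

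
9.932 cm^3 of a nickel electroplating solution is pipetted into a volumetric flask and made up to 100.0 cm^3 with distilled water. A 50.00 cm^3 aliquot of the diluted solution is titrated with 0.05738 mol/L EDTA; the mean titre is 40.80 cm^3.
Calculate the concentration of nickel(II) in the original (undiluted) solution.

0.4714 mol/L

Ni^2+ + EDTA^4- → [Ni(EDTA)]^2-
n(EDTA) = 0.04080 × 0.05738 = 2.341 × 10^-3 mol
n(Ni2+) in the aliquot = 2.341 × 10^-3 mol (1:1 ratio)
[Ni2+]_dilute = 2.341 × 10^-3 / 0.05000 = 0.04682 mol/L
Dilution factor = 100.0 / 9.932 = 10.07
[Ni2+]_stock = 0.04682 × 10.07 = 0.4714 mol/L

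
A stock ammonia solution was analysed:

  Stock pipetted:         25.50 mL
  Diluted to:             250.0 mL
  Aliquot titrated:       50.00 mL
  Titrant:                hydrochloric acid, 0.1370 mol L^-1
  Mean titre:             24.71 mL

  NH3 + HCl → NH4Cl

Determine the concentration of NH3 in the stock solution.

0.6638 mol/L

n(HCl) = 0.02471 × 0.1370 = 3.385 × 10^-3 mol
n(NH3) in the aliquot = 3.385 × 10^-3 mol (1:1 ratio)
[NH3]_dilute = 3.385 × 10^-3 / 0.05000 = 0.06771 mol/L
Dilution factor = 250.0 / 25.50 = 9.804
[NH3]_stock = 0.06771 × 9.804 = 0.6638 mol/L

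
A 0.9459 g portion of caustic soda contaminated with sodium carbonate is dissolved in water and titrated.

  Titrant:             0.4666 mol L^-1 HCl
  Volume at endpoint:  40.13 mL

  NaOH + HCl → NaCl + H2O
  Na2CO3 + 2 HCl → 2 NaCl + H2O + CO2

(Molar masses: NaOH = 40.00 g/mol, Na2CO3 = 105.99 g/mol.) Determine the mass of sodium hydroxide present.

0.1429 g

n(HCl) = 0.04013 × 0.4666 = 0.01872 mol
Let x = n(NaOH), y = n(Na2CO3).
Titrant: 1x + 2y = 0.01872;  mass: 40.00x + 105.99y = 0.9459
Solving, x = 3.572 × 10^-3 mol, y = 7.577 × 10^-3 mol
mass of NaOH = 3.572 × 10^-3 × 40.00 = 0.1429 g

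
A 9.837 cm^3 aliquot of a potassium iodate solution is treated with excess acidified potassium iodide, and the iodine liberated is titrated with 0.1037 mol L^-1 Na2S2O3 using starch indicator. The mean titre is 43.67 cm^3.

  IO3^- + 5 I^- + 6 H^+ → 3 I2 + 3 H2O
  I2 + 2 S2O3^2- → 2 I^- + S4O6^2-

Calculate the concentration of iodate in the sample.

0.07673 mol/L

n(S2O3^2-) = 0.04367 × 0.1037 = 4.529 × 10^-3 mol
n(I2) = n(S2O3^2-)/2 = 2.264 × 10^-3 mol
From the 1:3 ratio, n(IO3^-) in the aliquot = 1/3 × 2.264 × 10^-3 = 7.548 × 10^-4 mol
[IO3^-] = 7.548 × 10^-4 / 0.009837 = 0.07673 mol/L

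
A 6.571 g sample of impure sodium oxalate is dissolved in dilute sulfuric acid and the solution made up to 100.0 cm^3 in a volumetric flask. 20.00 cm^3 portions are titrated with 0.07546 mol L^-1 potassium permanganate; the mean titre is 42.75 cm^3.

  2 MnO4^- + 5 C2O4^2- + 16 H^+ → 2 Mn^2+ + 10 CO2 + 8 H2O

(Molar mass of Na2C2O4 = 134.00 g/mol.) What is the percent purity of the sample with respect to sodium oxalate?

n(KMnO4) per titration = 0.04275 × 0.07546 = 3.226 × 10^-3 mol
From the 5:2 ratio, n(Na2C2O4) in each aliquot = 5/2 × 3.226 × 10^-3 = 8.065 × 10^-3 mol
n(Na2C2O4) in the whole flask = 8.065 × 10^-3 × 100.0/20.00 = 0.04032 mol
mass of Na2C2O4 = 0.04032 × 134.00 = 5.403 g
% Na2C2O4 = 5.403 / 6.571 × 100 = 82.23 %

82.23 %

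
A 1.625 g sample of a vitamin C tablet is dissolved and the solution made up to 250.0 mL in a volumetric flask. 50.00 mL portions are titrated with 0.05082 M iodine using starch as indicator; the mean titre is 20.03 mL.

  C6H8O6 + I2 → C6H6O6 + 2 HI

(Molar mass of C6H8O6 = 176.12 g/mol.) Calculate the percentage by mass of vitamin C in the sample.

n(I2) per titration = 0.02003 × 0.05082 = 1.018 × 10^-3 mol
n(C6H8O6) in each aliquot = 1.018 × 10^-3 mol (1:1 ratio)
n(C6H8O6) in the whole flask = 1.018 × 10^-3 × 250.0/50.00 = 5.090 × 10^-3 mol
mass of C6H8O6 = 5.090 × 10^-3 × 176.12 = 0.8964 g
% C6H8O6 = 0.8964 / 1.625 × 100 = 55.16 %

55.16 %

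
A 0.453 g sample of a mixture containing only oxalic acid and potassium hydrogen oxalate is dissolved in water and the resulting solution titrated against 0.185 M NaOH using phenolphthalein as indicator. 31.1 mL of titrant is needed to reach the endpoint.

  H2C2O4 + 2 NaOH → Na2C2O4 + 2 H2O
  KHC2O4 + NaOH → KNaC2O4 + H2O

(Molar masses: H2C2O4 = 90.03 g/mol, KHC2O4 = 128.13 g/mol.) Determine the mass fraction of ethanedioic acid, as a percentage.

n(NaOH) = 0.0311 × 0.185 = 5.75 × 10^-3 mol
Let x = n(H2C2O4), y = n(KHC2O4).
Titrant: 2x + 1y = 5.75 × 10^-3;  mass: 90.03x + 128.13y = 0.453
Solving, x = 1.71 × 10^-3 mol, y = 2.33 × 10^-3 mol
mass of H2C2O4 = 1.71 × 10^-3 × 90.03 = 0.154 g
% H2C2O4 = 0.154 / 0.453 × 100 = 34.0 %

34.0 %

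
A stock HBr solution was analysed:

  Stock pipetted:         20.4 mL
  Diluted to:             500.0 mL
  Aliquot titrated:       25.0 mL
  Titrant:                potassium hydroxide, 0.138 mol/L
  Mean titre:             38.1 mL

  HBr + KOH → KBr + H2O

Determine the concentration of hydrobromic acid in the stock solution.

5.15 mol/L

n(KOH) = 0.0381 × 0.138 = 5.26 × 10^-3 mol
n(HBr) in the aliquot = 5.26 × 10^-3 mol (1:1 ratio)
[HBr]_dilute = 5.26 × 10^-3 / 0.0250 = 0.210 mol/L
Dilution factor = 500.0 / 20.4 = 24.51
[HBr]_stock = 0.210 × 24.51 = 5.15 mol/L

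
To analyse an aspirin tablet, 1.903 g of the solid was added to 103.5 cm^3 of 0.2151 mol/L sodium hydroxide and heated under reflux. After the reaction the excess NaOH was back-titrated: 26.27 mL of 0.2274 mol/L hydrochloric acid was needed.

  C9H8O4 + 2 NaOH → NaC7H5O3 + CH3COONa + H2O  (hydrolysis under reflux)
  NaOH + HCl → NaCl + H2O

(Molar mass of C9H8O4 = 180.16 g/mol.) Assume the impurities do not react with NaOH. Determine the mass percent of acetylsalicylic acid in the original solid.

77.11 %

n(NaOH) added = 0.1035 × 0.2151 = 0.02226 mol
n(HCl) used in back-titration = 0.02627 × 0.2274 = 5.974 × 10^-3 mol
n(NaOH) left over = 5.974 × 10^-3 mol (1:1 ratio)
n(NaOH) consumed by analyte = 0.02226 − 5.974 × 10^-3 = 0.01629 mol
From the 1:2 ratio, n(C9H8O4) = 1/2 × 0.01629 = 8.145 × 10^-3 mol
mass of C9H8O4 = 8.145 × 10^-3 × 180.16 = 1.467 g
% C9H8O4 = 1.467 / 1.903 × 100 = 77.11 %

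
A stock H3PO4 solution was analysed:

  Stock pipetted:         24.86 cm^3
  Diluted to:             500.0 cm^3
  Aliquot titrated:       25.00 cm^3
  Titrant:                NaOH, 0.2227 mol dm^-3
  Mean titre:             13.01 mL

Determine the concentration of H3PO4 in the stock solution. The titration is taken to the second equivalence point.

H3PO4 + 2 NaOH → Na2HPO4 + 2 H2O
n(NaOH) = 0.01301 × 0.2227 = 2.897 × 10^-3 mol
From the 1:2 ratio, n(H3PO4) in the aliquot = 1/2 × 2.897 × 10^-3 = 1.449 × 10^-3 mol
[H3PO4]_dilute = 1.449 × 10^-3 / 0.02500 = 0.05795 mol/L
Dilution factor = 500.0 / 24.86 = 20.11
[H3PO4]_stock = 0.05795 × 20.11 = 1.165 mol/L

1.165 mol/L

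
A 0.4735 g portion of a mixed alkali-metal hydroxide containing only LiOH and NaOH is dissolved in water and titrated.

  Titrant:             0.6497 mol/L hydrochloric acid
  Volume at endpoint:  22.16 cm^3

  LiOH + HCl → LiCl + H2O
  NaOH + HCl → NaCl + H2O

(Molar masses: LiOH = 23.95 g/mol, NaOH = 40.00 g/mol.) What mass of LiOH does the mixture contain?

0.1528 g

n(HCl) = 0.02216 × 0.6497 = 0.01440 mol
Let x = n(LiOH), y = n(NaOH).
Titrant: 1x + 1y = 0.01440;  mass: 23.95x + 40.00y = 0.4735
Solving, x = 6.380 × 10^-3 mol, y = 8.018 × 10^-3 mol
mass of LiOH = 6.380 × 10^-3 × 23.95 = 0.1528 g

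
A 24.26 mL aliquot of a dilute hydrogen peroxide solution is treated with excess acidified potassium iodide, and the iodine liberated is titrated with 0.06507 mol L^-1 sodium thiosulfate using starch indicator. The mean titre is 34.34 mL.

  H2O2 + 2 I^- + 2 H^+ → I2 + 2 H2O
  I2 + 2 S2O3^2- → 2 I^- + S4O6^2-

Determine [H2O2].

n(S2O3^2-) = 0.03434 × 0.06507 = 2.235 × 10^-3 mol
n(I2) = n(S2O3^2-)/2 = 1.117 × 10^-3 mol
n(H2O2) in the aliquot = 1.117 × 10^-3 mol (1:1 ratio)
[H2O2] = 1.117 × 10^-3 / 0.02426 = 0.04605 mol/L

0.04605 mol/L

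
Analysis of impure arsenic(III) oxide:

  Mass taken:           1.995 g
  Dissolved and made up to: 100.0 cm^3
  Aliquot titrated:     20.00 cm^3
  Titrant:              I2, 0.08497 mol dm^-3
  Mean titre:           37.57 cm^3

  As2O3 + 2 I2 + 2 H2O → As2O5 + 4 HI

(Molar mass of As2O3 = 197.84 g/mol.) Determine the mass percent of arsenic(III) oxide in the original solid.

79.14 %

n(I2) per titration = 0.03757 × 0.08497 = 3.192 × 10^-3 mol
From the 1:2 ratio, n(As2O3) in each aliquot = 1/2 × 3.192 × 10^-3 = 1.596 × 10^-3 mol
n(As2O3) in the whole flask = 1.596 × 10^-3 × 100.0/20.00 = 7.981 × 10^-3 mol
mass of As2O3 = 7.981 × 10^-3 × 197.84 = 1.579 g
% As2O3 = 1.579 / 1.995 × 100 = 79.14 %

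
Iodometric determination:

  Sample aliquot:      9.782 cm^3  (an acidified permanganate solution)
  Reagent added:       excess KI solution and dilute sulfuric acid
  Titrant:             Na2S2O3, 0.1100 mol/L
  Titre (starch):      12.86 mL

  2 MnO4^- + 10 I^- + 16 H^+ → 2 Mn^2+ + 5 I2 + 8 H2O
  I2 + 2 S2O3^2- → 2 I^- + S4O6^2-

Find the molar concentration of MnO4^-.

n(S2O3^2-) = 0.01286 × 0.1100 = 1.415 × 10^-3 mol
n(I2) = n(S2O3^2-)/2 = 7.073 × 10^-4 mol
From the 2:5 ratio, n(MnO4^-) in the aliquot = 2/5 × 7.073 × 10^-4 = 2.829 × 10^-4 mol
[MnO4^-] = 2.829 × 10^-4 / 0.009782 = 0.02892 mol/L

0.02892 mol/L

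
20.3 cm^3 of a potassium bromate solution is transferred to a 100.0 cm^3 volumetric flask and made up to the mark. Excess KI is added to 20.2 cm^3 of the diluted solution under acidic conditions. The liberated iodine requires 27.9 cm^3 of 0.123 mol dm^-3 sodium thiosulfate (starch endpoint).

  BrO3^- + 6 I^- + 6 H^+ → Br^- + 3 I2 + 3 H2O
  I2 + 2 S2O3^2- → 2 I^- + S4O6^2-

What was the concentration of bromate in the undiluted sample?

0.139 mol/L

n(S2O3^2-) = 0.0279 × 0.123 = 3.43 × 10^-3 mol
n(I2) = n(S2O3^2-)/2 = 1.72 × 10^-3 mol
From the 1:3 ratio, n(BrO3^-) in the aliquot = 1/3 × 1.72 × 10^-3 = 5.72 × 10^-4 mol
[BrO3^-]_dilute = 5.72 × 10^-4 / 0.0202 = 0.0283 mol/L
[BrO3^-]_original = 0.0283 × 100.0/20.3 = 0.139 mol/L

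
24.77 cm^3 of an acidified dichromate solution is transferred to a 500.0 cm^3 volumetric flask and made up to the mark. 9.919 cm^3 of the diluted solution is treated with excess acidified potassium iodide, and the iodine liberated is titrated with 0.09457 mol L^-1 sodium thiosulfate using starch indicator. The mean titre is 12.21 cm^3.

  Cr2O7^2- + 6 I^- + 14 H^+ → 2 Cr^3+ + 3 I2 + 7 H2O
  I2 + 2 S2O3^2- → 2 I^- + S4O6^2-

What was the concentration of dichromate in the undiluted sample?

n(S2O3^2-) = 0.01221 × 0.09457 = 1.155 × 10^-3 mol
n(I2) = n(S2O3^2-)/2 = 5.773 × 10^-4 mol
From the 1:3 ratio, n(Cr2O7^2-) in the aliquot = 1/3 × 5.773 × 10^-4 = 1.924 × 10^-4 mol
[Cr2O7^2-]_dilute = 1.924 × 10^-4 / 0.009919 = 0.01940 mol/L
[Cr2O7^2-]_original = 0.01940 × 500.0/24.77 = 0.3916 mol/L

0.3916 mol/L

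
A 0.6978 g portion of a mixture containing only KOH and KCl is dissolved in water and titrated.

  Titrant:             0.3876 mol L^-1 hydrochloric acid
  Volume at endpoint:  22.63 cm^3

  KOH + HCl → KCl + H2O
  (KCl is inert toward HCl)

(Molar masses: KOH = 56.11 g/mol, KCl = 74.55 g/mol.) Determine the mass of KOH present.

0.4922 g

n(HCl) = 0.02263 × 0.3876 = 8.771 × 10^-3 mol
Let x = n(KOH), y = n(KCl).
Titrant: 1x = 8.771 × 10^-3;  mass: 56.11x + 74.55y = 0.6978
Solving, x = 8.771 × 10^-3 mol, y = 2.758 × 10^-3 mol
mass of KOH = 8.771 × 10^-3 × 56.11 = 0.4922 g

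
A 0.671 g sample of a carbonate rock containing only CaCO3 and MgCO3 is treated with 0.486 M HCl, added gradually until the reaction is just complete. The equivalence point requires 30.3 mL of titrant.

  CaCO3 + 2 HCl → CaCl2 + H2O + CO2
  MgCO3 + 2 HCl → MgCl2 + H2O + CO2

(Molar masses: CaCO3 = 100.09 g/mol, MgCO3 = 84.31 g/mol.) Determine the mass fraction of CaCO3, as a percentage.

47.5 %

n(HCl) = 0.0303 × 0.486 = 0.0147 mol
Let x = n(CaCO3), y = n(MgCO3).
Titrant: 2x + 2y = 0.0147;  mass: 100.09x + 84.31y = 0.671
Solving, x = 3.18 × 10^-3 mol, y = 4.18 × 10^-3 mol
mass of CaCO3 = 3.18 × 10^-3 × 100.09 = 0.319 g
% CaCO3 = 0.319 / 0.671 × 100 = 47.5 %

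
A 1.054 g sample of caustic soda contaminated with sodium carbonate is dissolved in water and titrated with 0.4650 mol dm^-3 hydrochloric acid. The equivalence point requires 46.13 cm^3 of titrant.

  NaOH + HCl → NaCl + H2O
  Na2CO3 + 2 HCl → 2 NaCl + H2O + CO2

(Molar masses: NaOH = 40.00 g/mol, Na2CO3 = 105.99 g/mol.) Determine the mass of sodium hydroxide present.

0.2548 g

n(HCl) = 0.04613 × 0.4650 = 0.02145 mol
Let x = n(NaOH), y = n(Na2CO3).
Titrant: 1x + 2y = 0.02145;  mass: 40.00x + 105.99y = 1.054
Solving, x = 6.369 × 10^-3 mol, y = 7.541 × 10^-3 mol
mass of NaOH = 6.369 × 10^-3 × 40.00 = 0.2548 g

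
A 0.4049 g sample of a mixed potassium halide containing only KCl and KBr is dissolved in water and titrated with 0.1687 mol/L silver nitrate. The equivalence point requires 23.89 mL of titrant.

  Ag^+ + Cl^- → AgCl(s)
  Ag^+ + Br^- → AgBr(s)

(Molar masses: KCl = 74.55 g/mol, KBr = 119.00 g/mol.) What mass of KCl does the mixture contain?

0.1253 g

n(AgNO3) = 0.02389 × 0.1687 = 4.030 × 10^-3 mol
Let x = n(KCl), y = n(KBr).
Titrant: 1x + 1y = 4.030 × 10^-3;  mass: 74.55x + 119.00y = 0.4049
Solving, x = 1.681 × 10^-3 mol, y = 2.350 × 10^-3 mol
mass of KCl = 1.681 × 10^-3 × 74.55 = 0.1253 g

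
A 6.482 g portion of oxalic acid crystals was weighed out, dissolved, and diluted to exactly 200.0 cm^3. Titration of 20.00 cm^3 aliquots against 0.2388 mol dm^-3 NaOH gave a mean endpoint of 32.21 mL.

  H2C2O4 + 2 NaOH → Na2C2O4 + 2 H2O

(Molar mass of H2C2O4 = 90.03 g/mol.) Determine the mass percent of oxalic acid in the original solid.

53.42 %

n(NaOH) per titration = 0.03221 × 0.2388 = 7.692 × 10^-3 mol
From the 1:2 ratio, n(H2C2O4) in each aliquot = 1/2 × 7.692 × 10^-3 = 3.846 × 10^-3 mol
n(H2C2O4) in the whole flask = 3.846 × 10^-3 × 200.0/20.00 = 0.03846 mol
mass of H2C2O4 = 0.03846 × 90.03 = 3.462 g
% H2C2O4 = 3.462 / 6.482 × 100 = 53.42 %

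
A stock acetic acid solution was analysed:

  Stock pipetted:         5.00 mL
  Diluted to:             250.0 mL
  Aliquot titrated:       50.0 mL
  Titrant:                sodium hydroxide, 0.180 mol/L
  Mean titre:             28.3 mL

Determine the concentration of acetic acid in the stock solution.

5.09 mol/L

CH3COOH + NaOH → CH3COONa + H2O
n(NaOH) = 0.0283 × 0.180 = 5.09 × 10^-3 mol
n(CH3COOH) in the aliquot = 5.09 × 10^-3 mol (1:1 ratio)
[CH3COOH]_dilute = 5.09 × 10^-3 / 0.0500 = 0.102 mol/L
Dilution factor = 250.0 / 5.00 = 50.00
[CH3COOH]_stock = 0.102 × 50.00 = 5.09 mol/L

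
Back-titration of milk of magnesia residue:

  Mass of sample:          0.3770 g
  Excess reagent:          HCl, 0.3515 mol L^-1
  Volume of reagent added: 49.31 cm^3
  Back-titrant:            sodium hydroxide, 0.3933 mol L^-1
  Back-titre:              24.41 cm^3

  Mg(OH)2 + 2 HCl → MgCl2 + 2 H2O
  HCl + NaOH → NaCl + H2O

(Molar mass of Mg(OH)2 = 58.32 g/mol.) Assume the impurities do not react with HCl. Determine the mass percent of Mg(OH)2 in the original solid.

n(HCl) added = 0.04931 × 0.3515 = 0.01733 mol
n(NaOH) used in back-titration = 0.02441 × 0.3933 = 9.600 × 10^-3 mol
n(HCl) left over = 9.600 × 10^-3 mol (1:1 ratio)
n(HCl) consumed by analyte = 0.01733 − 9.600 × 10^-3 = 7.732 × 10^-3 mol
From the 1:2 ratio, n(Mg(OH)2) = 1/2 × 7.732 × 10^-3 = 3.866 × 10^-3 mol
mass of Mg(OH)2 = 3.866 × 10^-3 × 58.32 = 0.2255 g
% Mg(OH)2 = 0.2255 / 0.3770 × 100 = 59.81 %

59.81 %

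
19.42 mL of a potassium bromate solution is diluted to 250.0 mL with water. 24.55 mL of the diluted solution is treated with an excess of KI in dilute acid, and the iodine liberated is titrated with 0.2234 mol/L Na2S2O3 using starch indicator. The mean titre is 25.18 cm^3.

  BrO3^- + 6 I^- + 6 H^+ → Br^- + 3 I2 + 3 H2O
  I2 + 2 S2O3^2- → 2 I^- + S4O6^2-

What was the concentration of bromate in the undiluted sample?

n(S2O3^2-) = 0.02518 × 0.2234 = 5.625 × 10^-3 mol
n(I2) = n(S2O3^2-)/2 = 2.813 × 10^-3 mol
From the 1:3 ratio, n(BrO3^-) in the aliquot = 1/3 × 2.813 × 10^-3 = 9.375 × 10^-4 mol
[BrO3^-]_dilute = 9.375 × 10^-4 / 0.02455 = 0.03819 mol/L
[BrO3^-]_original = 0.03819 × 250.0/19.42 = 0.4916 mol/L

0.4916 mol/L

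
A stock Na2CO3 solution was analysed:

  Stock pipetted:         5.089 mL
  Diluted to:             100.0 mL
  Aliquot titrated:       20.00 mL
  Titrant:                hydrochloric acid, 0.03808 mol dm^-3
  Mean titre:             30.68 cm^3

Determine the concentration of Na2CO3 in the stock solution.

Na2CO3 + 2 HCl → 2 NaCl + H2O + CO2
n(HCl) = 0.03068 × 0.03808 = 1.168 × 10^-3 mol
From the 1:2 ratio, n(Na2CO3) in the aliquot = 1/2 × 1.168 × 10^-3 = 5.841 × 10^-4 mol
[Na2CO3]_dilute = 5.841 × 10^-4 / 0.02000 = 0.02921 mol/L
Dilution factor = 100.0 / 5.089 = 19.65
[Na2CO3]_stock = 0.02921 × 19.65 = 0.5739 mol/L

0.5739 mol/L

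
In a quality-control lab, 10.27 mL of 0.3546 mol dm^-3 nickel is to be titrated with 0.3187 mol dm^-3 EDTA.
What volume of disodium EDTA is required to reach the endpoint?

11.43 mL

Ni^2+ + EDTA^4- → [Ni(EDTA)]^2-
n(Ni2+) = 0.01027 L × 0.3546 mol/L = 3.642 × 10^-3 mol
n(EDTA) = 3.642 × 10^-3 mol (1:1 stoichiometry)
V(EDTA) = 3.642 × 10^-3 mol / 0.3187 mol/L = 0.01143 L = 11.43 mL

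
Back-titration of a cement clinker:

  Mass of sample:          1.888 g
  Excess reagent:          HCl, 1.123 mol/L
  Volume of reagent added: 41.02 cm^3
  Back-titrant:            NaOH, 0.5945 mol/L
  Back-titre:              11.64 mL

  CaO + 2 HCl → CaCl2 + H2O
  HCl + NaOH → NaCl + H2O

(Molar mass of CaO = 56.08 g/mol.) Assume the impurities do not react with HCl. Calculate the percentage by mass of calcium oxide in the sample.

n(HCl) added = 0.04102 × 1.123 = 0.04607 mol
n(NaOH) used in back-titration = 0.01164 × 0.5945 = 6.920 × 10^-3 mol
n(HCl) left over = 6.920 × 10^-3 mol (1:1 ratio)
n(HCl) consumed by analyte = 0.04607 − 6.920 × 10^-3 = 0.03915 mol
From the 1:2 ratio, n(CaO) = 1/2 × 0.03915 = 0.01957 mol
mass of CaO = 0.01957 × 56.08 = 1.098 g
% CaO = 1.098 / 1.888 × 100 = 58.14 %

58.14 %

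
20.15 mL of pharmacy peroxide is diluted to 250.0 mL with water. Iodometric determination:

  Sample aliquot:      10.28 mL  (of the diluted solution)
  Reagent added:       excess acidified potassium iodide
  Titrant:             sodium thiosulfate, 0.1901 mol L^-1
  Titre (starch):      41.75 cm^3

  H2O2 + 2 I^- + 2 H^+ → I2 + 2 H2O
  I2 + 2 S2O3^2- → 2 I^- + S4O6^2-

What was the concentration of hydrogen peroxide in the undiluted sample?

n(S2O3^2-) = 0.04175 × 0.1901 = 7.937 × 10^-3 mol
n(I2) = n(S2O3^2-)/2 = 3.968 × 10^-3 mol
n(H2O2) in the aliquot = 3.968 × 10^-3 mol (1:1 ratio)
[H2O2]_dilute = 3.968 × 10^-3 / 0.01028 = 0.3860 mol/L
[H2O2]_original = 0.3860 × 250.0/20.15 = 4.789 mol/L

4.789 mol/L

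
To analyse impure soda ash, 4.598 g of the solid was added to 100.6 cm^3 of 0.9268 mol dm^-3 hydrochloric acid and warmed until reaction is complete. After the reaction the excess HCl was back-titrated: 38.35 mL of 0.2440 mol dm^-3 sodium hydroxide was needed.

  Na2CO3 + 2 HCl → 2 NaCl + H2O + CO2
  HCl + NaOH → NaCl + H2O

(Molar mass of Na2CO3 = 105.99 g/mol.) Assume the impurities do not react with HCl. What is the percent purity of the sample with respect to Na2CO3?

n(HCl) added = 0.1006 × 0.9268 = 0.09324 mol
n(NaOH) used in back-titration = 0.03835 × 0.2440 = 9.357 × 10^-3 mol
n(HCl) left over = 9.357 × 10^-3 mol (1:1 ratio)
n(HCl) consumed by analyte = 0.09324 − 9.357 × 10^-3 = 0.08388 mol
From the 1:2 ratio, n(Na2CO3) = 1/2 × 0.08388 = 0.04194 mol
mass of Na2CO3 = 0.04194 × 105.99 = 4.445 g
% Na2CO3 = 4.445 / 4.598 × 100 = 96.68 %

96.68 %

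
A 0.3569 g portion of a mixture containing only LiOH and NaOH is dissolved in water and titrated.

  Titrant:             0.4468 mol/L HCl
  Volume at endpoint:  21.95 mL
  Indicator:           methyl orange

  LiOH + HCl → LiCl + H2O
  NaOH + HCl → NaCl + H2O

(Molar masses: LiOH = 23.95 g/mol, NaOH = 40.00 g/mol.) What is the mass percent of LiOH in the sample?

14.80 %

n(HCl) = 0.02195 × 0.4468 = 9.807 × 10^-3 mol
Let x = n(LiOH), y = n(NaOH).
Titrant: 1x + 1y = 9.807 × 10^-3;  mass: 23.95x + 40.00y = 0.3569
Solving, x = 2.205 × 10^-3 mol, y = 7.602 × 10^-3 mol
mass of LiOH = 2.205 × 10^-3 × 23.95 = 0.05281 g
% LiOH = 0.05281 / 0.3569 × 100 = 14.80 %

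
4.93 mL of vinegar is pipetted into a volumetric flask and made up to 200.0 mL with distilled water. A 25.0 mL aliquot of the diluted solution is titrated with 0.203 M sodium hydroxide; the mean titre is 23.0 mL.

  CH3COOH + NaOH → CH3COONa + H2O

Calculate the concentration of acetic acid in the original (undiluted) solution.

n(NaOH) = 0.0230 × 0.203 = 4.67 × 10^-3 mol
n(CH3COOH) in the aliquot = 4.67 × 10^-3 mol (1:1 ratio)
[CH3COOH]_dilute = 4.67 × 10^-3 / 0.0250 = 0.187 mol/L
Dilution factor = 200.0 / 4.93 = 40.57
[CH3COOH]_stock = 0.187 × 40.57 = 7.58 mol/L

7.58 M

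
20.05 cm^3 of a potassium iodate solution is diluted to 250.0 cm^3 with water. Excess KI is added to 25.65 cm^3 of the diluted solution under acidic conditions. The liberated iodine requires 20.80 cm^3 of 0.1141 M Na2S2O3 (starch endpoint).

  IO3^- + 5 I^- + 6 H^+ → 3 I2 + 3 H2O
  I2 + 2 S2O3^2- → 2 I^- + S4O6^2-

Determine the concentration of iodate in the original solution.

n(S2O3^2-) = 0.02080 × 0.1141 = 2.373 × 10^-3 mol
n(I2) = n(S2O3^2-)/2 = 1.187 × 10^-3 mol
From the 1:3 ratio, n(IO3^-) in the aliquot = 1/3 × 1.187 × 10^-3 = 3.955 × 10^-4 mol
[IO3^-]_dilute = 3.955 × 10^-4 / 0.02565 = 0.01542 mol/L
[IO3^-]_original = 0.01542 × 250.0/20.05 = 0.1923 mol/L

0.1923 M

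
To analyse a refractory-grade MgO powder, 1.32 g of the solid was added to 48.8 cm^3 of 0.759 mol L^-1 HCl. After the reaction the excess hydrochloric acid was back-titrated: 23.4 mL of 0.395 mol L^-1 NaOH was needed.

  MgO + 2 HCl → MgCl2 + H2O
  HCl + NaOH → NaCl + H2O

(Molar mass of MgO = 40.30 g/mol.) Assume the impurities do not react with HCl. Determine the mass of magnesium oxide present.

n(HCl) added = 0.0488 × 0.759 = 0.0370 mol
n(NaOH) used in back-titration = 0.0234 × 0.395 = 9.24 × 10^-3 mol
n(HCl) left over = 9.24 × 10^-3 mol (1:1 ratio)
n(HCl) consumed by analyte = 0.0370 − 9.24 × 10^-3 = 0.0278 mol
From the 1:2 ratio, n(MgO) = 1/2 × 0.0278 = 0.0139 mol
mass of MgO = 0.0139 × 40.30 = 0.560 g

0.560 g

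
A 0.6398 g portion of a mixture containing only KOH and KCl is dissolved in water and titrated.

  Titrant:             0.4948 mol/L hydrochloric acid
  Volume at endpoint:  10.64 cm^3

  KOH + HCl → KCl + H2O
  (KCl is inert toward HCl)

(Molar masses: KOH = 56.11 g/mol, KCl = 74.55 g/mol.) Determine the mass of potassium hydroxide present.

0.2954 g

n(HCl) = 0.01064 × 0.4948 = 5.265 × 10^-3 mol
Let x = n(KOH), y = n(KCl).
Titrant: 1x = 5.265 × 10^-3;  mass: 56.11x + 74.55y = 0.6398
Solving, x = 5.265 × 10^-3 mol, y = 4.620 × 10^-3 mol
mass of KOH = 5.265 × 10^-3 × 56.11 = 0.2954 g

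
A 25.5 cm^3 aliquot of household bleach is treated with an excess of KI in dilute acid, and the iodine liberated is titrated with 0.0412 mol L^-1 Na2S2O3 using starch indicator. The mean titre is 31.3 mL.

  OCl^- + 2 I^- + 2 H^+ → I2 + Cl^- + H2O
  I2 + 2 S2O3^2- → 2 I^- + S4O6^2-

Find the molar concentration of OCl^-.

0.0253 mol/L

n(S2O3^2-) = 0.0313 × 0.0412 = 1.29 × 10^-3 mol
n(I2) = n(S2O3^2-)/2 = 6.45 × 10^-4 mol
n(OCl^-) in the aliquot = 6.45 × 10^-4 mol (1:1 ratio)
[OCl^-] = 6.45 × 10^-4 / 0.0255 = 0.0253 mol/L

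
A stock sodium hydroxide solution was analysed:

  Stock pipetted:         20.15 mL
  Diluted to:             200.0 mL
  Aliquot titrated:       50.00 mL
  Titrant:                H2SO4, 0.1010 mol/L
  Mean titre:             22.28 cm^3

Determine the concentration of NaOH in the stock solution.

2 NaOH + H2SO4 → Na2SO4 + 2 H2O
n(H2SO4) = 0.02228 × 0.1010 = 2.250 × 10^-3 mol
From the 2:1 ratio, n(NaOH) in the aliquot = 2/1 × 2.250 × 10^-3 = 4.501 × 10^-3 mol
[NaOH]_dilute = 4.501 × 10^-3 / 0.05000 = 0.09001 mol/L
Dilution factor = 200.0 / 20.15 = 9.926
[NaOH]_stock = 0.09001 × 9.926 = 0.8934 mol/L

0.8934 mol/L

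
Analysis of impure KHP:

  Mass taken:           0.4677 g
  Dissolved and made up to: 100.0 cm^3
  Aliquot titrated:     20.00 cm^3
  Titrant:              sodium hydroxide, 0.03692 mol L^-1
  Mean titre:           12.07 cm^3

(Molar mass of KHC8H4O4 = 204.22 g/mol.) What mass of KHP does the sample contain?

0.4550 g

KHC8H4O4 + NaOH → KNaC8H4O4 + H2O
n(NaOH) per titration = 0.01207 × 0.03692 = 4.456 × 10^-4 mol
n(KHC8H4O4) in each aliquot = 4.456 × 10^-4 mol (1:1 ratio)
n(KHC8H4O4) in the whole flask = 4.456 × 10^-4 × 100.0/20.00 = 2.228 × 10^-3 mol
mass of KHC8H4O4 = 2.228 × 10^-3 × 204.22 = 0.4550 g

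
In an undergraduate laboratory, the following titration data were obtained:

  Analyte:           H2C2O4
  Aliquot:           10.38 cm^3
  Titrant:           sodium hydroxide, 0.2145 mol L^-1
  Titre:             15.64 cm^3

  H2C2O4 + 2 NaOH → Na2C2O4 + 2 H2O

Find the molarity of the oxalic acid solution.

n(NaOH) = 0.01564 L × 0.2145 mol/L = 3.355 × 10^-3 mol
From the 1:2 mole ratio, n(H2C2O4) = 1/2 × 3.355 × 10^-3 = 1.677 × 10^-3 mol
[H2C2O4] = 1.677 × 10^-3 mol / 0.01038 L = 0.1616 mol/L

0.1616 mol/L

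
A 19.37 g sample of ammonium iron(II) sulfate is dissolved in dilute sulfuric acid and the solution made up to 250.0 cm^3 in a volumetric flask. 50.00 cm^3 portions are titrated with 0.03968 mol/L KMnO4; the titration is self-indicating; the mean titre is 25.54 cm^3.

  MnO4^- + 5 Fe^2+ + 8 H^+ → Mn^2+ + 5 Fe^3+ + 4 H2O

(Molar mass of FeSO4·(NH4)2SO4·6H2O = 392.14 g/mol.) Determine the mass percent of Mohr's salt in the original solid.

n(KMnO4) per titration = 0.02554 × 0.03968 = 1.013 × 10^-3 mol
From the 5:1 ratio, n(FeSO4·(NH4)2SO4·6H2O) in each aliquot = 5/1 × 1.013 × 10^-3 = 5.067 × 10^-3 mol
n(FeSO4·(NH4)2SO4·6H2O) in the whole flask = 5.067 × 10^-3 × 250.0/50.00 = 0.02534 mol
mass of FeSO4·(NH4)2SO4·6H2O = 0.02534 × 392.14 = 9.935 g
% FeSO4·(NH4)2SO4·6H2O = 9.935 / 19.37 × 100 = 51.29 %

51.29 %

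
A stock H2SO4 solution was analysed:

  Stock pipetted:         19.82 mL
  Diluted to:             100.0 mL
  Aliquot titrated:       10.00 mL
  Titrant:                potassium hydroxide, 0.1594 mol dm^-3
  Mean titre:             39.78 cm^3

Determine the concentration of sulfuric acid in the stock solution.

1.600 mol/L

H2SO4 + 2 KOH → K2SO4 + 2 H2O
n(KOH) = 0.03978 × 0.1594 = 6.341 × 10^-3 mol
From the 1:2 ratio, n(H2SO4) in the aliquot = 1/2 × 6.341 × 10^-3 = 3.170 × 10^-3 mol
[H2SO4]_dilute = 3.170 × 10^-3 / 0.01000 = 0.3170 mol/L
Dilution factor = 100.0 / 19.82 = 5.045
[H2SO4]_stock = 0.3170 × 5.045 = 1.600 mol/L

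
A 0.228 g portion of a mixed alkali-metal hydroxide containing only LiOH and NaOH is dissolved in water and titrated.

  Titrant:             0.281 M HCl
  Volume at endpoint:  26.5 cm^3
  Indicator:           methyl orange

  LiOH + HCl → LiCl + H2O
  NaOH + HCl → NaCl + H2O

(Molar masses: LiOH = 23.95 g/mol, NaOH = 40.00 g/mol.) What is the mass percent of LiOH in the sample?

n(HCl) = 0.0265 × 0.281 = 7.45 × 10^-3 mol
Let x = n(LiOH), y = n(NaOH).
Titrant: 1x + 1y = 7.45 × 10^-3;  mass: 23.95x + 40.00y = 0.228
Solving, x = 4.35 × 10^-3 mol, y = 3.09 × 10^-3 mol
mass of LiOH = 4.35 × 10^-3 × 23.95 = 0.104 g
% LiOH = 0.104 / 0.228 × 100 = 45.7 %

45.7 %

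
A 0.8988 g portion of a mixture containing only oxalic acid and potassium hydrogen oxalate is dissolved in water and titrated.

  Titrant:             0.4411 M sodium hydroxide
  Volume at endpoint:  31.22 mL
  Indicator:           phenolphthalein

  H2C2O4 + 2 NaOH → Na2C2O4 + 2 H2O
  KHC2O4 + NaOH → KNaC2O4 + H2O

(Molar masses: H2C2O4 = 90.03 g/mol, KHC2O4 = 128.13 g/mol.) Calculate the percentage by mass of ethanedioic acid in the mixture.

n(NaOH) = 0.03122 × 0.4411 = 0.01377 mol
Let x = n(H2C2O4), y = n(KHC2O4).
Titrant: 2x + 1y = 0.01377;  mass: 90.03x + 128.13y = 0.8988
Solving, x = 5.208 × 10^-3 mol, y = 3.355 × 10^-3 mol
mass of H2C2O4 = 5.208 × 10^-3 × 90.03 = 0.4689 g
% H2C2O4 = 0.4689 / 0.8988 × 100 = 52.17 %

52.17 %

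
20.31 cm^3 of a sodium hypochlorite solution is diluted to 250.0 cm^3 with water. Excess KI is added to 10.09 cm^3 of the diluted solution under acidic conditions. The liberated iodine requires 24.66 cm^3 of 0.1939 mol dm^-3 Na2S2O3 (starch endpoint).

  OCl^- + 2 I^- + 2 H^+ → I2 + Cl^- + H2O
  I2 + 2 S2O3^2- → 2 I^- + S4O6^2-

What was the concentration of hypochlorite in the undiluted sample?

n(S2O3^2-) = 0.02466 × 0.1939 = 4.782 × 10^-3 mol
n(I2) = n(S2O3^2-)/2 = 2.391 × 10^-3 mol
n(OCl^-) in the aliquot = 2.391 × 10^-3 mol (1:1 ratio)
[OCl^-]_dilute = 2.391 × 10^-3 / 0.01009 = 0.2369 mol/L
[OCl^-]_original = 0.2369 × 250.0/20.31 = 2.917 mol/L

2.917 mol/L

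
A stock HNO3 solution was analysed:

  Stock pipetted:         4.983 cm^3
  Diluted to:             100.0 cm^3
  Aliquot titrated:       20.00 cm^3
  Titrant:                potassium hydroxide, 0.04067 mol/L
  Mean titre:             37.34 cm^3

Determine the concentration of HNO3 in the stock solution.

1.524 mol/L

HNO3 + KOH → KNO3 + H2O
n(KOH) = 0.03734 × 0.04067 = 1.519 × 10^-3 mol
n(HNO3) in the aliquot = 1.519 × 10^-3 mol (1:1 ratio)
[HNO3]_dilute = 1.519 × 10^-3 / 0.02000 = 0.07593 mol/L
Dilution factor = 100.0 / 4.983 = 20.07
[HNO3]_stock = 0.07593 × 20.07 = 1.524 mol/L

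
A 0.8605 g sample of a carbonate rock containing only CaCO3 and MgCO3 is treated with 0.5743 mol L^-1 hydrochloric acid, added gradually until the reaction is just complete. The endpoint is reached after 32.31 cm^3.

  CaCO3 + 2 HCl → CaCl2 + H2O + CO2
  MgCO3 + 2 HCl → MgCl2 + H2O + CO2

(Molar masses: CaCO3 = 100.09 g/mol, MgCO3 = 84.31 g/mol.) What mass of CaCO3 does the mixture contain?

0.4966 g

n(HCl) = 0.03231 × 0.5743 = 0.01856 mol
Let x = n(CaCO3), y = n(MgCO3).
Titrant: 2x + 2y = 0.01856;  mass: 100.09x + 84.31y = 0.8605
Solving, x = 4.961 × 10^-3 mol, y = 4.317 × 10^-3 mol
mass of CaCO3 = 4.961 × 10^-3 × 100.09 = 0.4966 g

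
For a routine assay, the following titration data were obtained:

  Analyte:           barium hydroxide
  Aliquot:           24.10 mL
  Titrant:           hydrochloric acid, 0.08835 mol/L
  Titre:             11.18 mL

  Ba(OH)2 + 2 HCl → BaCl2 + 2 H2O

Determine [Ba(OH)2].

n(HCl) = 0.01118 L × 0.08835 mol/L = 9.878 × 10^-4 mol
From the 1:2 mole ratio, n(Ba(OH)2) = 1/2 × 9.878 × 10^-4 = 4.939 × 10^-4 mol
[Ba(OH)2] = 4.939 × 10^-4 mol / 0.02410 L = 0.02049 mol/L

0.02049 mol/L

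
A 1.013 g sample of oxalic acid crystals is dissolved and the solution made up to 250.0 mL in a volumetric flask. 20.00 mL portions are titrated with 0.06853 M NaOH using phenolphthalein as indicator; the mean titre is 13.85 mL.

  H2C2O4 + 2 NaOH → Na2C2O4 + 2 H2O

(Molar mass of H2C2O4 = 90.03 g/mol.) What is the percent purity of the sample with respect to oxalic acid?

n(NaOH) per titration = 0.01385 × 0.06853 = 9.491 × 10^-4 mol
From the 1:2 ratio, n(H2C2O4) in each aliquot = 1/2 × 9.491 × 10^-4 = 4.746 × 10^-4 mol
n(H2C2O4) in the whole flask = 4.746 × 10^-4 × 250.0/20.00 = 5.932 × 10^-3 mol
mass of H2C2O4 = 5.932 × 10^-3 × 90.03 = 0.5341 g
% H2C2O4 = 0.5341 / 1.013 × 100 = 52.72 %

52.72 %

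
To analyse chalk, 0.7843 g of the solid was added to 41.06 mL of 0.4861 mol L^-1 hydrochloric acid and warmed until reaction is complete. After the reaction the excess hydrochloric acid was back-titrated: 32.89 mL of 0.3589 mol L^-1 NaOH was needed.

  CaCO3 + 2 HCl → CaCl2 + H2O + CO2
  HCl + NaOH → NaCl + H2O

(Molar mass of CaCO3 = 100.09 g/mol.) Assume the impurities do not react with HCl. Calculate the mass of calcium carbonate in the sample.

n(HCl) added = 0.04106 × 0.4861 = 0.01996 mol
n(NaOH) used in back-titration = 0.03289 × 0.3589 = 0.01180 mol
n(HCl) left over = 0.01180 mol (1:1 ratio)
n(HCl) consumed by analyte = 0.01996 − 0.01180 = 8.155 × 10^-3 mol
From the 1:2 ratio, n(CaCO3) = 1/2 × 8.155 × 10^-3 = 4.078 × 10^-3 mol
mass of CaCO3 = 4.078 × 10^-3 × 100.09 = 0.4081 g

0.4081 g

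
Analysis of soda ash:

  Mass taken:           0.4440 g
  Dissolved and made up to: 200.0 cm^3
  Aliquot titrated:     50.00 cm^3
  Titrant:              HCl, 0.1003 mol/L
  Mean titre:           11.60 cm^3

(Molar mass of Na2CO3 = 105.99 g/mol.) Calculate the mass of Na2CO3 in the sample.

Na2CO3 + 2 HCl → 2 NaCl + H2O + CO2
n(HCl) per titration = 0.01160 × 0.1003 = 1.163 × 10^-3 mol
From the 1:2 ratio, n(Na2CO3) in each aliquot = 1/2 × 1.163 × 10^-3 = 5.817 × 10^-4 mol
n(Na2CO3) in the whole flask = 5.817 × 10^-4 × 200.0/50.00 = 2.327 × 10^-3 mol
mass of Na2CO3 = 2.327 × 10^-3 × 105.99 = 0.2466 g

0.2466 g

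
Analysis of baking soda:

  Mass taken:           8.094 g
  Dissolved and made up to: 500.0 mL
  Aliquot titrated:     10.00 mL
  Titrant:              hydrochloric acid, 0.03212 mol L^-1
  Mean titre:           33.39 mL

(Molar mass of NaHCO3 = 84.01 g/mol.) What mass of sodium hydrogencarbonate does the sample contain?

NaHCO3 + HCl → NaCl + H2O + CO2
n(HCl) per titration = 0.03339 × 0.03212 = 1.072 × 10^-3 mol
n(NaHCO3) in each aliquot = 1.072 × 10^-3 mol (1:1 ratio)
n(NaHCO3) in the whole flask = 1.072 × 10^-3 × 500.0/10.00 = 0.05362 mol
mass of NaHCO3 = 0.05362 × 84.01 = 4.505 g

4.505 g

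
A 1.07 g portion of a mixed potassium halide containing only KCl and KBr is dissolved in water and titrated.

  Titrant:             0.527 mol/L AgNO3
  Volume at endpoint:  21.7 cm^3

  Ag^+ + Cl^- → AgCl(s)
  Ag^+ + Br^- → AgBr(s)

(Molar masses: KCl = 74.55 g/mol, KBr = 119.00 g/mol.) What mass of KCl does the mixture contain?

n(AgNO3) = 0.0217 × 0.527 = 0.0114 mol
Let x = n(KCl), y = n(KBr).
Titrant: 1x + 1y = 0.0114;  mass: 74.55x + 119.00y = 1.07
Solving, x = 6.54 × 10^-3 mol, y = 4.89 × 10^-3 mol
mass of KCl = 6.54 × 10^-3 × 74.55 = 0.488 g

0.488 g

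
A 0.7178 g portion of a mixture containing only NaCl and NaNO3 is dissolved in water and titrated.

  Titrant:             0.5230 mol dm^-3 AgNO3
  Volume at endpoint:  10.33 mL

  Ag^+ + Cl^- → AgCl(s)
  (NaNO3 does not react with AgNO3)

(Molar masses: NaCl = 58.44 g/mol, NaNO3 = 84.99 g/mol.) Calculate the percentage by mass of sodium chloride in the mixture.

n(AgNO3) = 0.01033 × 0.5230 = 5.403 × 10^-3 mol
Let x = n(NaCl), y = n(NaNO3).
Titrant: 1x = 5.403 × 10^-3;  mass: 58.44x + 84.99y = 0.7178
Solving, x = 5.403 × 10^-3 mol, y = 4.731 × 10^-3 mol
mass of NaCl = 5.403 × 10^-3 × 58.44 = 0.3157 g
% NaCl = 0.3157 / 0.7178 × 100 = 43.99 %

43.99 %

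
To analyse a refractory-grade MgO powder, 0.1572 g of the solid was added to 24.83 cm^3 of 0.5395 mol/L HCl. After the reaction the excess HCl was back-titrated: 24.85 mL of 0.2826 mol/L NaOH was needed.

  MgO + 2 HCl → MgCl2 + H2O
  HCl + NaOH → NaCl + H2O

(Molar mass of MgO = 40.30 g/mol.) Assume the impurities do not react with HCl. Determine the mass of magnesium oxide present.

n(HCl) added = 0.02483 × 0.5395 = 0.01340 mol
n(NaOH) used in back-titration = 0.02485 × 0.2826 = 7.023 × 10^-3 mol
n(HCl) left over = 7.023 × 10^-3 mol (1:1 ratio)
n(HCl) consumed by analyte = 0.01340 − 7.023 × 10^-3 = 6.373 × 10^-3 mol
From the 1:2 ratio, n(MgO) = 1/2 × 6.373 × 10^-3 = 3.187 × 10^-3 mol
mass of MgO = 3.187 × 10^-3 × 40.30 = 0.1284 g

0.1284 g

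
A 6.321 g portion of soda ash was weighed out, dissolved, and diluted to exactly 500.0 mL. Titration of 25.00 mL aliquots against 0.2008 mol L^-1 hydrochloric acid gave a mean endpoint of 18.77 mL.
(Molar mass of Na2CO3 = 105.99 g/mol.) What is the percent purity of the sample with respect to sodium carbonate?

Na2CO3 + 2 HCl → 2 NaCl + H2O + CO2
n(HCl) per titration = 0.01877 × 0.2008 = 3.769 × 10^-3 mol
From the 1:2 ratio, n(Na2CO3) in each aliquot = 1/2 × 3.769 × 10^-3 = 1.885 × 10^-3 mol
n(Na2CO3) in the whole flask = 1.885 × 10^-3 × 500.0/25.00 = 0.03769 mol
mass of Na2CO3 = 0.03769 × 105.99 = 3.995 g
% Na2CO3 = 3.995 / 6.321 × 100 = 63.20 %

63.20 %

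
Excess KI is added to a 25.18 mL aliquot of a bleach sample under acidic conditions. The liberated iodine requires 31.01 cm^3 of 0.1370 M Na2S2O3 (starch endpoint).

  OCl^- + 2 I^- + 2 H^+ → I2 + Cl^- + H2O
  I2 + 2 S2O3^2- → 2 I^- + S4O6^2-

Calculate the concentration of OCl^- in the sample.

0.08436 M

n(S2O3^2-) = 0.03101 × 0.1370 = 4.248 × 10^-3 mol
n(I2) = n(S2O3^2-)/2 = 2.124 × 10^-3 mol
n(OCl^-) in the aliquot = 2.124 × 10^-3 mol (1:1 ratio)
[OCl^-] = 2.124 × 10^-3 / 0.02518 = 0.08436 mol/L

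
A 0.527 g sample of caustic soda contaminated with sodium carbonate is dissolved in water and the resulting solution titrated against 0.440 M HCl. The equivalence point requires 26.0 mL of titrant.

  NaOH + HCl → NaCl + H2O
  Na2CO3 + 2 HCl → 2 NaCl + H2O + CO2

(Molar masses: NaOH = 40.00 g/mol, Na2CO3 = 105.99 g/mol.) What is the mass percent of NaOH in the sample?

n(HCl) = 0.0260 × 0.440 = 0.0114 mol
Let x = n(NaOH), y = n(Na2CO3).
Titrant: 1x + 2y = 0.0114;  mass: 40.00x + 105.99y = 0.527
Solving, x = 6.10 × 10^-3 mol, y = 2.67 × 10^-3 mol
mass of NaOH = 6.10 × 10^-3 × 40.00 = 0.244 g
% NaOH = 0.244 / 0.527 × 100 = 46.3 %

46.3 %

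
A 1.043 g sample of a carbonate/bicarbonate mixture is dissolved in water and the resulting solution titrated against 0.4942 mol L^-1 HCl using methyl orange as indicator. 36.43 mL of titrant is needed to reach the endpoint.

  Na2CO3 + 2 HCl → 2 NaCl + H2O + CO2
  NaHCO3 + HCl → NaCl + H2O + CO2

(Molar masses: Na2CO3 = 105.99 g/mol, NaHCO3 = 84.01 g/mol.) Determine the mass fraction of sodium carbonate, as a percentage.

76.91 %

n(HCl) = 0.03643 × 0.4942 = 0.01800 mol
Let x = n(Na2CO3), y = n(NaHCO3).
Titrant: 2x + 1y = 0.01800;  mass: 105.99x + 84.01y = 1.043
Solving, x = 7.569 × 10^-3 mol, y = 2.866 × 10^-3 mol
mass of Na2CO3 = 7.569 × 10^-3 × 105.99 = 0.8022 g
% Na2CO3 = 0.8022 / 1.043 × 100 = 76.91 %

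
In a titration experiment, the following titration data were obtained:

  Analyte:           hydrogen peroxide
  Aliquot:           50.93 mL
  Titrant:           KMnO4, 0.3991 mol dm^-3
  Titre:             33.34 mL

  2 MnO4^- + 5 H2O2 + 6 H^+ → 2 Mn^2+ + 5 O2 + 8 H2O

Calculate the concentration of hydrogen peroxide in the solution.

0.6532 mol/L

n(KMnO4) = 0.03334 L × 0.3991 mol/L = 0.01331 mol
From the 5:2 mole ratio, n(H2O2) = 5/2 × 0.01331 = 0.03326 mol
[H2O2] = 0.03326 mol / 0.05093 L = 0.6532 mol/L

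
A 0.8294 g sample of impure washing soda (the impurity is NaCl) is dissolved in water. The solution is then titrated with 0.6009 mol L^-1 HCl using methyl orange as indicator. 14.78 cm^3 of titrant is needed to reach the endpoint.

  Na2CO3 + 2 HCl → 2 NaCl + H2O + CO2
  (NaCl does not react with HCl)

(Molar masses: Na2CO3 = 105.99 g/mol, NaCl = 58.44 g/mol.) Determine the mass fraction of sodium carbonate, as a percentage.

n(HCl) = 0.01478 × 0.6009 = 8.881 × 10^-3 mol
Let x = n(Na2CO3), y = n(NaCl).
Titrant: 2x = 8.881 × 10^-3;  mass: 105.99x + 58.44y = 0.8294
Solving, x = 4.441 × 10^-3 mol, y = 6.139 × 10^-3 mol
mass of Na2CO3 = 4.441 × 10^-3 × 105.99 = 0.4707 g
% Na2CO3 = 0.4707 / 0.8294 × 100 = 56.75 %

56.75 %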